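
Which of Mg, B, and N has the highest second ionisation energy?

The second ionization energy removes an electron from the +1 ion. For each element: Mg⁺ still has 1 valence electron; B⁺ still has 2 valence electrons; N⁺ still has 4 valence electrons.
All are still removing valence electrons, so compare the +1 ions as you would atoms: IE_2 generally rises across a period (higher Z_eff) and falls down a group (larger shell), subject to the usual subshell exceptions.
Valence configurations: Mg⁺ [Ne]3s¹, B⁺ [He]2s², N⁺ [He]2s²2p².
Approximate IE_2 values (kJ/mol): Mg 1451, B 2427, N 2856.
So the second ionization energies run Mg < B < N.

N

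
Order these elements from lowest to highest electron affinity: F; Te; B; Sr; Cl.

Sr < B < Te < F < Cl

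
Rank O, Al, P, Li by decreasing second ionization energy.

Li, O, P, Al

The second ionization energy removes an electron from the +1 ion. For each element: O⁺ still has 5 valence electrons; Al⁺ still has 2 valence electrons; P⁺ still has 4 valence electrons; Li⁺ is the bare [He] core.
Core electrons are held far more tightly than valence electrons, so Li tops the IE_2 order.
Valence configurations: O⁺ [He]2s²2p³, Al⁺ [Ne]3s², P⁺ [Ne]3s²3p².
Tabulated IE_2 (kJ/mol): O 3388, Al 1817, P 1907, Li 7298.
Hence IE_2: Al < P < O < Li.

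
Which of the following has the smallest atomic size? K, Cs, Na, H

H

H is in period 1, group 1; Na is in period 3, group 1; K is in period 4, group 1; Cs is in period 6, group 1.
Moving right in a period, electrons are added to the same shell under a stronger nuclear pull, so atoms get smaller; moving down, a new shell is opened and atoms get larger.
All are in group 1, so atomic radius increases down the group.
The smallest atomic size among these belongs to H.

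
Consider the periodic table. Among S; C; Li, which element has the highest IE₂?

Li

The second ionization energy removes an electron from the +1 ion. For each element: S⁺ still has 5 valence electrons; C⁺ still has 3 valence electrons; Li⁺ is the bare [He] core.
Pulling an electron out of a noble-gas core costs far more than removing a remaining valence electron, so Li sits at the high end of IE_2.
Valence configurations: S⁺ [Ne]3s²3p³, C⁺ [He]2s²2p¹.
The numbers (kJ/mol): S 2252, C 2353, Li 7298.
Overall IE_2 order: S < C < Li.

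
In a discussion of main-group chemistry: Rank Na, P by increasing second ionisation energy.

P < Na

IE_2 is the cost of taking one more electron from the +1 cation: Na⁺ is the bare [Ne] core; P⁺ still has 4 valence electrons.
Pulling an electron out of a noble-gas core costs far more than removing a remaining valence electron, so Na sits at the high end of IE_2.
Tabulated IE_2 (kJ/mol): Na 4562, P 1907.
Putting it together, IE_2: P < Na.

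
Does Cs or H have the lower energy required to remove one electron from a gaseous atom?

H is in period 1, group 1; Cs is in period 6, group 1.
First ionization energy rises across a period (greater Z_eff holds electrons more tightly) and falls down a group (valence electrons are farther from the nucleus).
All are in group 1, so first ionization energy increases up the group.
So Cs has the lower energy required to remove one electron from a gaseous atom (Cs < H).

Cs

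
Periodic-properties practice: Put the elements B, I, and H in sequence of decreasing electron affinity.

Adding an electron releases more energy for atoms nearer the top right (short of the noble gases).
Neither a single period nor a single group — weigh both effects.
H > B: period and group pull opposite ways; the down-group shift dominates (73 vs 27 kJ/mol).
I > H: period and group pull opposite ways; the across-period shift dominates (295 vs 73 kJ/mol).
Approximate values (kJ/mol): H 73, B 27, I 295.
So from highest to lowest: I > H > B.

I > H > B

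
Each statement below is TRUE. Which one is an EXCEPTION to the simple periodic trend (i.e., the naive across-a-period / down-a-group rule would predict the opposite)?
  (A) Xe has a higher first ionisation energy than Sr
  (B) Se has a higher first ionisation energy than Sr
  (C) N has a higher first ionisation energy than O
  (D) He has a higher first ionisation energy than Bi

(C)

The general trend: first ionisation energy increases across a period and decreases down a group.
(A) Xe (period 5, group 18) vs Sr (period 5, group 2): the stated order agrees with the simple trend.
(B) Se (period 4, group 16) vs Sr (period 5, group 2): the stated order agrees with the simple trend.
(C) N (period 2, group 15) vs O (period 2, group 16): the stated order contradicts the simple trend.
(D) He (period 1, group 18) vs Bi (period 6, group 15): the stated order agrees with the simple trend.
The exception is (C): pairing an electron in O's 2p⁴ costs repulsion energy, so O ionizes more easily than half-filled N (2p³).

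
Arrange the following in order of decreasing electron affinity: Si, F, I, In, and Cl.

F is in period 2, group 17; Si is in period 3, group 14; Cl is in period 3, group 17; In is in period 5, group 13; I is in period 5, group 17.
Adding an electron releases more energy for atoms nearer the top right (short of the noble gases).
Here both period and group differ, so the two effects have to be weighed against each other.
Si > In: relative to In, both the across-period and down-group shifts push Si's electron affinity up.
I > Si: period and group pull opposite ways; the across-period shift dominates (295 vs 134 kJ/mol).
F > I: they share group 17; the group trend gives F the larger value.
Cl > F: this pair runs against the simple trend — see the exception note.
Note the exception: Cl has a higher electron affinity than F, contrary to the simple trend — F's small 2p subshell makes the incoming electron feel strong e⁻–e⁻ repulsion, so Cl actually releases more energy on gaining an electron.
Approximate values (kJ/mol): F 328, Si 134, Cl 349, In 29, I 295.
So from highest to lowest: Cl > F > I > Si > In.

Cl > F > I > Si > In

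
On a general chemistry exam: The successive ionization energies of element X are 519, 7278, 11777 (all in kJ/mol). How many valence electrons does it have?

1

Look for the largest jump between consecutive ionization energies: IE2/IE1 ≈ 14.0, far larger than any earlier ratio.
That jump marks the point where a core electron is being removed. So the atom has 1 valence electron.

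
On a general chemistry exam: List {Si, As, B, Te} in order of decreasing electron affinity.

Te > Si > As > B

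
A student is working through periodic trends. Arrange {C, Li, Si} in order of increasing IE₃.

Si < C < Li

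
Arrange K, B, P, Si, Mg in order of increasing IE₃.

IE_3 is the cost of taking one more electron from the +2 cation: K²⁺ is already 1 electron into the core; B²⁺ still has 1 valence electron; P²⁺ still has 3 valence electrons; Si²⁺ still has 2 valence electrons; Mg²⁺ is the bare [Ne] core.
Pulling an electron out of a noble-gas core costs far more than removing a remaining valence electron, so K and Mg sit at the high end of IE_3.
Valence configurations: B²⁺ [He]2s¹, P²⁺ [Ne]3s²3p¹, Si²⁺ [Ne]3s².
P²⁺ loses a lone 3p electron whereas Si²⁺ must break into a filled 3s² pair, so IE_3(Si) > IE_3(P) even though P has the higher nuclear charge.
Approximate IE_3 values (kJ/mol): K 4420, B 3660, P 2914, Si 3232, Mg 7733.
Overall IE_3 order: P < Si < B < K < Mg.

P < Si < B < K < Mg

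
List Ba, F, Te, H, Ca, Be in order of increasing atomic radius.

H < F < Be < Te < Ca < Ba

H is in period 1, group 1; Be is in period 2, group 2; F is in period 2, group 17; Ca is in period 4, group 2; Te is in period 5, group 16; Ba is in period 6, group 2.
Across a period the added protons contract the valence shell; down a group each new principal shell makes the atom larger.
Here both period and group differ, so the two effects have to be weighed against each other.
F > H: period and group pull opposite ways; the down-group shift dominates (64 vs 32 pm).
Be > F: Be lies to the left of F in period 2, so the across-period effect alone puts Be larger.
Te > Be: period and group pull opposite ways; the down-group shift dominates (136 vs 102 pm).
Ca > Te: period and group pull opposite ways; the across-period shift dominates (171 vs 136 pm).
Ba > Ca: they share group 2; the group trend gives Ba the larger value.
Tabulated atomic radius (pm): H 32, Be 102, F 64, Ca 171, Te 136, Ba 196.
So from smallest to largest: H < F < Be < Te < Ca < Ba.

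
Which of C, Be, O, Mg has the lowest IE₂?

Mg

The second ionization energy removes an electron from the +1 ion. For each element: C⁺ still has 3 valence electrons; Be⁺ still has 1 valence electron; O⁺ still has 5 valence electrons; Mg⁺ still has 1 valence electron.
All are still removing valence electrons, so compare the +1 ions as you would atoms: IE_2 generally rises across a period (higher Z_eff) and falls down a group (larger shell), subject to the usual subshell exceptions.
Valence configurations: C⁺ [He]2s²2p¹, Be⁺ [He]2s¹, O⁺ [He]2s²2p³, Mg⁺ [Ne]3s¹.
Approximate IE_2 values (kJ/mol): C 2353, Be 1757, O 3388, Mg 1451.
So the second ionization energies run Mg < Be < C < O.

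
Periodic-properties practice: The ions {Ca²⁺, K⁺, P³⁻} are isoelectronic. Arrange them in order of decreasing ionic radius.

P³⁻, K⁺, Ca²⁺

All of these have 18 electrons, so size is governed by nuclear charge alone: the more protons, the stronger the pull on the same electron cloud, and the smaller the ion.
Nuclear charges: Ca²⁺ (Z=20), K⁺ (Z=19), P³⁻ (Z=15).
Largest to smallest: P³⁻ > K⁺ > Ca²⁺.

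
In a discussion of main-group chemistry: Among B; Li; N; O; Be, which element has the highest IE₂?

IE_2 is the cost of taking one more electron from the +1 cation: B⁺ still has 2 valence electrons; Li⁺ is the bare [He] core; N⁺ still has 4 valence electrons; O⁺ still has 5 valence electrons; Be⁺ still has 1 valence electron.
Pulling an electron out of a noble-gas core costs far more than removing a remaining valence electron, so Li sits at the high end of IE_2.
Valence configurations: B⁺ [He]2s², N⁺ [He]2s²2p², O⁺ [He]2s²2p³, Be⁺ [He]2s¹.
Tabulated IE_2 (kJ/mol): B 2427, Li 7298, N 2856, O 3388, Be 1757.
Hence IE_2: Be < B < N < O < Li.

Li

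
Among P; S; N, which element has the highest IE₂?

N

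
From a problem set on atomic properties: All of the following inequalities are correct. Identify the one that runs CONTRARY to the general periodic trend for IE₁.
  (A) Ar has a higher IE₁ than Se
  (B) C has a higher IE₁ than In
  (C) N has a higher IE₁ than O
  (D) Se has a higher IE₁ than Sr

The general trend: IE₁ increases across a period and decreases down a group.
(A) Ar (period 3, group 18) vs Se (period 4, group 16): the stated order agrees with the simple trend.
(B) C (period 2, group 14) vs In (period 5, group 13): the stated order agrees with the simple trend.
(C) N (period 2, group 15) vs O (period 2, group 16): the stated order contradicts the simple trend.
(D) Se (period 4, group 16) vs Sr (period 5, group 2): the stated order agrees with the simple trend.
The exception is (C): pairing an electron in O's 2p⁴ costs repulsion energy, so O ionizes more easily than half-filled N (2p³).

(C)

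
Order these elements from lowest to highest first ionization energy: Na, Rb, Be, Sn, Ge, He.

Rb, Na, Sn, Ge, Be, He

Removing the outermost electron gets harder across a period and easier down a group.
These span different periods and groups, so the two trends combine.
Na > Rb: they share group 1; the group trend gives Na the larger value.
Sn > Na: the two effects oppose for this pair; the across-period effect wins (709 vs 496 kJ/mol).
Ge > Sn: they share group 14; the group trend gives Ge the larger value.
Be > Ge: period and group pull opposite ways; the down-group shift dominates (900 vs 762 kJ/mol).
He > Be: relative to Be, both the across-period and down-group shifts push He's first ionization energy up.
Tabulated first ionization energy (kJ/mol): He 2372, Be 900, Na 496, Ge 762, Rb 403, Sn 709.
So from lowest to highest: Rb < Na < Sn < Ge < Be < He.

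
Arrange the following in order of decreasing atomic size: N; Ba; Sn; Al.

Ba, Sn, Al, N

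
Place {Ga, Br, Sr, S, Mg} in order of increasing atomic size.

S, Br, Ga, Mg, Sr

Atomic radius shrinks across a period as nuclear charge pulls the same shell inward, and grows down a group as new shells are added.
These span different periods and groups, so the two trends combine.
Br > S: period and group pull opposite ways; the down-group shift dominates (114 vs 103 pm).
Ga > Br: Ga lies to the left of Br in period 4, so the across-period effect alone puts Ga larger.
Mg > Ga: the two effects oppose for this pair; the across-period effect wins (139 vs 124 pm).
Sr > Mg: Sr sits below Mg in group 2, so the down-group effect alone puts Sr larger.
Approximate values (pm): Mg 139, S 103, Ga 124, Br 114, Sr 185.
So from smallest to largest: S < Br < Ga < Mg < Sr.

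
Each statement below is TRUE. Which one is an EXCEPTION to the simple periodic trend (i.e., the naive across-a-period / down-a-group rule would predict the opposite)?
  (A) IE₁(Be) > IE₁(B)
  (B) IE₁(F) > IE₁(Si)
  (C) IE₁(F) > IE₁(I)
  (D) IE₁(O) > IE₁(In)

The general trend: IE₁ increases across a period and decreases down a group.
(A) Be (period 2, group 2) vs B (period 2, group 13): the stated order contradicts the simple trend.
(B) F (period 2, group 17) vs Si (period 3, group 14): the stated order agrees with the simple trend.
(C) F (period 2, group 17) vs I (period 5, group 17): the stated order agrees with the simple trend.
(D) O (period 2, group 16) vs In (period 5, group 13): the stated order agrees with the simple trend.
The exception is (A): removing B's lone 2p electron is easier than breaking Be's filled 2s².

(A)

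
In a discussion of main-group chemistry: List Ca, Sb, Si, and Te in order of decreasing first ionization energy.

Te > Sb > Si > Ca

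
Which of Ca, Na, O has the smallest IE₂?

Consider each +1 ion: Ca⁺ still has 1 valence electron; Na⁺ is the bare [Ne] core; O⁺ still has 5 valence electrons.
Core electrons are held far more tightly than valence electrons, so Na tops the IE_2 order.
Valence configurations: Ca⁺ [Ar]4s¹, O⁺ [He]2s²2p³.
Tabulated IE_2 (kJ/mol): Ca 1145, Na 4562, O 3388.
So the second ionization energies run Ca < O < Na.

Ca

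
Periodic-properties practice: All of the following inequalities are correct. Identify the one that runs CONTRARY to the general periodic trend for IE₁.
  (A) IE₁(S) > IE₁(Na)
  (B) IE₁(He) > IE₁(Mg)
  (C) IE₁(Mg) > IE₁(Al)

(C)

The general trend: IE₁ increases across a period and decreases down a group.
(A) S (period 3, group 16) vs Na (period 3, group 1): the stated order agrees with the simple trend.
(B) He (period 1, group 18) vs Mg (period 3, group 2): the stated order agrees with the simple trend.
(C) Mg (period 3, group 2) vs Al (period 3, group 13): the stated order contradicts the simple trend.
The exception is (C): Al's single 3p electron is easier to remove than one from Mg's filled 3s².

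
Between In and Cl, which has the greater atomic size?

In

Cl is in period 3, group 17; In is in period 5, group 13.
Across a period the added protons contract the valence shell; down a group each new principal shell makes the atom larger.
Neither a single period nor a single group — weigh both effects.
In > Cl: both effects reinforce here, so In is clearly the larger of the two.
Tabulated atomic radius (pm): Cl 99, In 142.
So In has the greater atomic size (In > Cl).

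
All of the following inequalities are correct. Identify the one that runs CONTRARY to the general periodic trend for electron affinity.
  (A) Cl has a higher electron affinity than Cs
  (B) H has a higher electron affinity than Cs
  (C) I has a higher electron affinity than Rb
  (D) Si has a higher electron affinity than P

The general trend: electron affinity increases across a period and decreases down a group.
(A) Cl (period 3, group 17) vs Cs (period 6, group 1): the stated order agrees with the simple trend.
(B) H (period 1, group 1) vs Cs (period 6, group 1): the stated order agrees with the simple trend.
(C) I (period 5, group 17) vs Rb (period 5, group 1): the stated order agrees with the simple trend.
(D) Si (period 3, group 14) vs P (period 3, group 15): the stated order contradicts the simple trend.
The exception is (D): adding an electron to P's half-filled 3p³ is unfavourable, so Si (3p²) has the more exothermic EA.

(D)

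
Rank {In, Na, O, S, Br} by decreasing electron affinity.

O is in period 2, group 16; Na is in period 3, group 1; S is in period 3, group 16; Br is in period 4, group 17; In is in period 5, group 13.
Electron affinity generally becomes more exothermic across a period toward the halogens and less exothermic down a group.
Here both period and group differ, so the two effects have to be weighed against each other.
Na > In: period and group pull opposite ways; the down-group shift dominates (53 vs 29 kJ/mol).
O > Na: both effects reinforce here, so O is clearly the higher of the two.
S > O: this pair runs against the simple trend — see the exception note.
Br > S: the two effects oppose for this pair; the across-period effect wins (325 vs 200 kJ/mol).
Note the exception: S has a higher electron affinity than O, contrary to the simple trend — the compact 2p subshell of O repels the added electron more than S's larger 3p does.
Tabulated electron affinity (kJ/mol): O 141, Na 53, S 200, Br 325, In 29.
So from highest to lowest: Br > S > O > Na > In.

Br, S, O, Na, In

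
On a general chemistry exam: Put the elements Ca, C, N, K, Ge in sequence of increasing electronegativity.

C is in period 2, group 14; N is in period 2, group 15; K is in period 4, group 1; Ca is in period 4, group 2; Ge is in period 4, group 14.
Electronegativity increases across a period and decreases down a group, tracking effective nuclear charge and atomic size.
Here both period and group differ, so the two effects have to be weighed against each other.
Ca > K: Ca lies to the right of K in period 4, so the across-period effect alone puts Ca higher.
Ge > Ca: both are in period 4; the period trend gives Ge the larger value.
C > Ge: C sits above Ge in group 14, so the down-group effect alone puts C higher.
N > C: both are in period 2; the period trend gives N the larger value.
Tabulated electronegativity (Pauling): C 2.55, N 3.04, K 0.82, Ca 1.00, Ge 2.01.
So from lowest to highest: K < Ca < Ge < C < N.

K, Ca, Ge, C, N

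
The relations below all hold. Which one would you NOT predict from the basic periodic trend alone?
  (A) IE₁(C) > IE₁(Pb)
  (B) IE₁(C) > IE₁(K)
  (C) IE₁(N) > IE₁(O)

(C)

The general trend: IE₁ increases across a period and decreases down a group.
(A) C (period 2, group 14) vs Pb (period 6, group 14): the stated order agrees with the simple trend.
(B) C (period 2, group 14) vs K (period 4, group 1): the stated order agrees with the simple trend.
(C) N (period 2, group 15) vs O (period 2, group 16): the stated order contradicts the simple trend.
The exception is (C): pairing an electron in O's 2p⁴ costs repulsion energy, so O ionizes more easily than half-filled N (2p³).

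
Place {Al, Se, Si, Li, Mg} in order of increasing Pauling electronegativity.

Li < Mg < Al < Si < Se

Li is in period 2, group 1; Mg is in period 3, group 2; Al is in period 3, group 13; Si is in period 3, group 14; Se is in period 4, group 16.
EN rises left→right (higher Z_eff, smaller atoms) and falls top→bottom (larger, more shielded atoms).
These span different periods and groups, so the two trends combine.
Mg > Li: the two effects oppose for this pair; the across-period effect wins (1.31 vs 0.98).
Al > Mg: both are in period 3; the period trend gives Al the larger value.
Si > Al: both are in period 3; the period trend gives Si the larger value.
Se > Si: the two effects oppose for this pair; the across-period effect wins (2.55 vs 1.90).
Tabulated electronegativity (Pauling): Li 0.98, Mg 1.31, Al 1.61, Si 1.90, Se 2.55.
So from lowest to highest: Li < Mg < Al < Si < Se.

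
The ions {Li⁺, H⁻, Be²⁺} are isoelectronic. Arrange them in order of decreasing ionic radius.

All of these have 2 electrons, so size is governed by nuclear charge alone: the more protons, the stronger the pull on the same electron cloud, and the smaller the ion.
Nuclear charges: Be²⁺ (Z=4), Li⁺ (Z=3), H⁻ (Z=1).
Largest to smallest: H⁻ > Li⁺ > Be²⁺.

H⁻ > Li⁺ > Be²⁺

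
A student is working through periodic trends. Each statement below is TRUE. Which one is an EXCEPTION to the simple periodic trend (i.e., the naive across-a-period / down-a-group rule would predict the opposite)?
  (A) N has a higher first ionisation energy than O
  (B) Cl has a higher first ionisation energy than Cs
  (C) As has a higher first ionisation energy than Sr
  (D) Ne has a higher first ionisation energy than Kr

(A)

The general trend: first ionisation energy increases across a period and decreases down a group.
(A) N (period 2, group 15) vs O (period 2, group 16): the stated order contradicts the simple trend.
(B) Cl (period 3, group 17) vs Cs (period 6, group 1): the stated order agrees with the simple trend.
(C) As (period 4, group 15) vs Sr (period 5, group 2): the stated order agrees with the simple trend.
(D) Ne (period 2, group 18) vs Kr (period 4, group 18): the stated order agrees with the simple trend.
The exception is (A): pairing an electron in O's 2p⁴ costs repulsion energy, so O ionizes more easily than half-filled N (2p³).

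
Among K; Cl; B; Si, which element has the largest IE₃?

K

The third ionization energy removes an electron from the +2 ion. For each element: K²⁺ is already 1 electron into the core; Cl²⁺ still has 5 valence electrons; B²⁺ still has 1 valence electron; Si²⁺ still has 2 valence electrons.
Breaking into a closed-shell core is much more expensive than removing a leftover valence electron — K has the largest IE_3 here.
Valence configurations: Cl²⁺ [Ne]3s²3p³, B²⁺ [He]2s¹, Si²⁺ [Ne]3s².
The numbers (kJ/mol): K 4420, Cl 3822, B 3660, Si 3232.
So the third ionization energies run Si < B < Cl < K.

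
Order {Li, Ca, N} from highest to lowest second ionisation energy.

Li, N, Ca

After 1 electron has been removed, what remains? Li⁺ is the bare [He] core; Ca⁺ still has 1 valence electron; N⁺ still has 4 valence electrons.
Breaking into a closed-shell core is much more expensive than removing a leftover valence electron — Li has the largest IE_2 here.
Valence configurations: Ca⁺ [Ar]4s¹, N⁺ [He]2s²2p².
Approximate IE_2 values (kJ/mol): Li 7298, Ca 1145, N 2856.
Overall IE_2 order: Ca < N < Li.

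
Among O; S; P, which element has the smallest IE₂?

P

IE_2 is the cost of taking one more electron from the +1 cation: O⁺ still has 5 valence electrons; S⁺ still has 5 valence electrons; P⁺ still has 4 valence electrons.
All are still removing valence electrons, so compare the +1 ions as you would atoms: IE_2 generally rises across a period (higher Z_eff) and falls down a group (larger shell), subject to the usual subshell exceptions.
Valence configurations: O⁺ [He]2s²2p³, S⁺ [Ne]3s²3p³, P⁺ [Ne]3s²3p².
Approximate IE_2 values (kJ/mol): O 3388, S 2252, P 1907.
Overall IE_2 order: P < S < O.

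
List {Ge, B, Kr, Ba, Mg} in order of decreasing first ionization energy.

Kr > B > Ge > Mg > Ba

B is in period 2, group 13; Mg is in period 3, group 2; Ge is in period 4, group 14; Kr is in period 4, group 18; Ba is in period 6, group 2.
First ionization energy rises across a period (greater Z_eff holds electrons more tightly) and falls down a group (valence electrons are farther from the nucleus).
Neither a single period nor a single group — weigh both effects.
Mg > Ba: they share group 2; the group trend gives Mg the larger value.
Ge > Mg: the two effects oppose for this pair; the across-period effect wins (762 vs 738 kJ/mol).
B > Ge: period and group pull opposite ways; the down-group shift dominates (801 vs 762 kJ/mol).
Kr > B: period and group pull opposite ways; the across-period shift dominates (1351 vs 801 kJ/mol).
Tabulated first ionization energy (kJ/mol): B 801, Mg 738, Ge 762, Kr 1351, Ba 503.
So from highest to lowest: Kr > B > Ge > Mg > Ba.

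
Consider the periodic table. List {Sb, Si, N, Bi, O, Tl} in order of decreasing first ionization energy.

N is in period 2, group 15; O is in period 2, group 16; Si is in period 3, group 14; Sb is in period 5, group 15; Tl is in period 6, group 13; Bi is in period 6, group 15.
Removing the outermost electron gets harder across a period and easier down a group.
Neither a single period nor a single group — weigh both effects.
Bi > Tl: both are in period 6; the period trend gives Bi the larger value.
Si > Bi: the two effects oppose for this pair; the down-group effect wins (786 vs 703 kJ/mol).
Sb > Si: period and group pull opposite ways; the across-period shift dominates (831 vs 786 kJ/mol).
O > Sb: relative to Sb, both the across-period and down-group shifts push O's first ionization energy up.
N > O: this pair runs against the simple trend — see the exception note.
Note the exception: N has a higher first ionization energy than O, contrary to the simple trend — pairing an electron in O's 2p⁴ costs repulsion energy, so O ionizes more easily than half-filled N (2p³).
Approximate values (kJ/mol): N 1402, O 1314, Si 786, Sb 831, Tl 589, Bi 703.
So from highest to lowest: N > O > Sb > Si > Bi > Tl.

N, O, Sb, Si, Bi, Tl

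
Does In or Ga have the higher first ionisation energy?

First ionization energy rises across a period (greater Z_eff holds electrons more tightly) and falls down a group (valence electrons are farther from the nucleus).
All are in group 13, so first ionization energy increases up the group.
So Ga has the higher first ionisation energy (Ga > In).

Ga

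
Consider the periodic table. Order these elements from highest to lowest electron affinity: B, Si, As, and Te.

Te > Si > As > B

Atoms with high Z_eff and room in the valence shell (especially the halogens) have the most exothermic electron affinities.
These sit on a diagonal, where the across-period and down-group effects partly cancel.
As > B: period and group pull opposite ways; the across-period shift dominates (78 vs 27 kJ/mol).
Si > As: the two effects oppose for this pair; the down-group effect wins (134 vs 78 kJ/mol).
Te > Si: the two effects oppose for this pair; the across-period effect wins (190 vs 134 kJ/mol).
Tabulated electron affinity (kJ/mol): B 27, Si 134, As 78, Te 190.
So from highest to lowest: Te > Si > As > B.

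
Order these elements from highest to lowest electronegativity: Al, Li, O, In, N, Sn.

O > N > Sn > In > Al > Li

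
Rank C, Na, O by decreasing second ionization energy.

Na > O > C

The second ionization energy removes an electron from the +1 ion. For each element: C⁺ still has 3 valence electrons; Na⁺ is the bare [Ne] core; O⁺ still has 5 valence electrons.
Breaking into a closed-shell core is much more expensive than removing a leftover valence electron — Na has the largest IE_2 here.
Valence configurations: C⁺ [He]2s²2p¹, O⁺ [He]2s²2p³.
Tabulated IE_2 (kJ/mol): C 2353, Na 4562, O 3388.
Hence IE_2: C < O < Na.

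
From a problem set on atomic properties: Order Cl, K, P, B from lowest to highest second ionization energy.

P, Cl, B, K

IE_2 is the cost of taking one more electron from the +1 cation: Cl⁺ still has 6 valence electrons; K⁺ is the bare [Ar] core; P⁺ still has 4 valence electrons; B⁺ still has 2 valence electrons.
Core electrons are held far more tightly than valence electrons, so K tops the IE_2 order.
Valence configurations: Cl⁺ [Ne]3s²3p⁴, P⁺ [Ne]3s²3p², B⁺ [He]2s².
The numbers (kJ/mol): Cl 2298, K 3052, P 1907, B 2427.
Overall IE_2 order: P < Cl < B < K.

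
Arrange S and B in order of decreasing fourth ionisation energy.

B, S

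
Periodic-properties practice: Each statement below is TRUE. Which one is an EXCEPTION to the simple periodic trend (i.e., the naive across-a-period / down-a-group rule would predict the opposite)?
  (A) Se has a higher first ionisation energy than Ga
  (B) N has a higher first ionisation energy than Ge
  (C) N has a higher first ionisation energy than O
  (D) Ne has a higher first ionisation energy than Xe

The general trend: first ionisation energy increases across a period and decreases down a group.
(A) Se (period 4, group 16) vs Ga (period 4, group 13): the stated order agrees with the simple trend.
(B) N (period 2, group 15) vs Ge (period 4, group 14): the stated order agrees with the simple trend.
(C) N (period 2, group 15) vs O (period 2, group 16): the stated order contradicts the simple trend.
(D) Ne (period 2, group 18) vs Xe (period 5, group 18): the stated order agrees with the simple trend.
The exception is (C): pairing an electron in O's 2p⁴ costs repulsion energy, so O ionizes more easily than half-filled N (2p³).

(C)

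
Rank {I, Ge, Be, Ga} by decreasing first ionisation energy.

I > Be > Ge > Ga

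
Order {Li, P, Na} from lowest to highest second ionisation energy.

P < Na < Li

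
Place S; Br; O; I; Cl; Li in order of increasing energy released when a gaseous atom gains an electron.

Adding an electron releases more energy for atoms nearer the top right (short of the noble gases).
These span different periods and groups, so the two trends combine.
O > Li: both are in period 2; the period trend gives O the larger value.
S > O: this pair runs against the simple trend — see the exception note.
I > S: the two effects oppose for this pair; the across-period effect wins (295 vs 200 kJ/mol).
Br > I: Br sits above I in group 17, so the down-group effect alone puts Br higher.
Cl > Br: they share group 17; the group trend gives Cl the larger value.
Note the exception: S has a higher electron affinity than O, contrary to the simple trend — the compact 2p subshell of O repels the added electron more than S's larger 3p does.
Tabulated electron affinity (kJ/mol): Li 60, O 141, S 200, Cl 349, Br 325, I 295.
So from lowest to highest: Li < O < S < I < Br < Cl.

Li < O < S < I < Br < Cl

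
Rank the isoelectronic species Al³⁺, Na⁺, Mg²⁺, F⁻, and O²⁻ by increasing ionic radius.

Al³⁺ < Mg²⁺ < Na⁺ < F⁻ < O²⁻

All of these have 10 electrons, so size is governed by nuclear charge alone: the more protons, the stronger the pull on the same electron cloud, and the smaller the ion.
Nuclear charges: Al³⁺ (Z=13), Mg²⁺ (Z=12), Na⁺ (Z=11), F⁻ (Z=9), O²⁻ (Z=8).
Smallest to largest: Al³⁺ < Mg²⁺ < Na⁺ < F⁻ < O²⁻.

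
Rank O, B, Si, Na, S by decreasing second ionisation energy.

The second ionization energy removes an electron from the +1 ion. For each element: O⁺ still has 5 valence electrons; B⁺ still has 2 valence electrons; Si⁺ still has 3 valence electrons; Na⁺ is the bare [Ne] core; S⁺ still has 5 valence electrons.
Breaking into a closed-shell core is much more expensive than removing a leftover valence electron — Na has the largest IE_2 here.
Valence configurations: O⁺ [He]2s²2p³, B⁺ [He]2s², Si⁺ [Ne]3s²3p¹, S⁺ [Ne]3s²3p³.
Approximate IE_2 values (kJ/mol): O 3388, B 2427, Si 1577, Na 4562, S 2252.
Hence IE_2: Si < S < B < O < Na.

Na > O > B > S > Si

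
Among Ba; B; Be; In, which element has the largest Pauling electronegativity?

Be is in period 2, group 2; B is in period 2, group 13; In is in period 5, group 13; Ba is in period 6, group 2.
Electronegativity increases across a period and decreases down a group, tracking effective nuclear charge and atomic size.
Here both period and group differ, so the two effects have to be weighed against each other.
Be > Ba: Be sits above Ba in group 2, so the down-group effect alone puts Be higher.
In > Be: the two effects oppose for this pair; the across-period effect wins (1.78 vs 1.57).
B > In: they share group 13; the group trend gives B the larger value.
Tabulated electronegativity (Pauling): Be 1.57, B 2.04, In 1.78, Ba 0.89.
The largest Pauling electronegativity among these belongs to B.

B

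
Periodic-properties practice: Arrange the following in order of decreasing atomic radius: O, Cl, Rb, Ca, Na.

Rb > Ca > Na > Cl > O

Moving right in a period, electrons are added to the same shell under a stronger nuclear pull, so atoms get smaller; moving down, a new shell is opened and atoms get larger.
These span different periods and groups, so the two trends combine.
Cl > O: the two effects oppose for this pair; the down-group effect wins (99 vs 63 pm).
Na > Cl: Na lies to the left of Cl in period 3, so the across-period effect alone puts Na larger.
Ca > Na: the two effects oppose for this pair; the down-group effect wins (171 vs 155 pm).
Rb > Ca: both effects reinforce here, so Rb is clearly the larger of the two.
Tabulated atomic radius (pm): O 63, Na 155, Cl 99, Ca 171, Rb 210.
So from largest to smallest: Rb > Ca > Na > Cl > O.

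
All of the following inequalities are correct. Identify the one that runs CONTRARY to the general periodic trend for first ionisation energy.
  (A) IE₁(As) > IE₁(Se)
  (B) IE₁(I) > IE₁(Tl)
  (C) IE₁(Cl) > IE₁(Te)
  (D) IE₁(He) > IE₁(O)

The general trend: first ionisation energy increases across a period and decreases down a group.
(A) As (period 4, group 15) vs Se (period 4, group 16): the stated order contradicts the simple trend.
(B) I (period 5, group 17) vs Tl (period 6, group 13): the stated order agrees with the simple trend.
(C) Cl (period 3, group 17) vs Te (period 5, group 16): the stated order agrees with the simple trend.
(D) He (period 1, group 18) vs O (period 2, group 16): the stated order agrees with the simple trend.
The exception is (A): Se (4p⁴) ionizes more easily than half-filled As (4p³).

(A)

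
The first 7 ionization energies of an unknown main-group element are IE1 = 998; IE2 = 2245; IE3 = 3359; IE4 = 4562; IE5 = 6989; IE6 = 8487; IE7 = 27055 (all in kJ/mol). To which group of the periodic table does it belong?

Group 16

Look for the largest jump between consecutive ionization energies: IE7/IE6 ≈ 3.2, far larger than any earlier ratio.
That jump marks the point where a core electron is being removed. So the atom has 6 valence electrons.
A main-group element with 6 valence electrons is in group 16.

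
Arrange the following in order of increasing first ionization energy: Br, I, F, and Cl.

Removing the outermost electron gets harder across a period and easier down a group.
All are in group 17, so first ionization energy increases up the group.
So from lowest to highest: I < Br < Cl < F.

I, Br, Cl, F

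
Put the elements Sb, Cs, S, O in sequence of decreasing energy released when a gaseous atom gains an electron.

S > O > Sb > Cs

Atoms with high Z_eff and room in the valence shell (especially the halogens) have the most exothermic electron affinities.
These span different periods and groups, so the two trends combine.
Sb > Cs: both effects reinforce here, so Sb is clearly the higher of the two.
O > Sb: both effects reinforce here, so O is clearly the higher of the two.
S > O: this pair runs against the simple trend — see the exception note.
Note the exception: S has a higher electron affinity than O, contrary to the simple trend — the compact 2p subshell of O repels the added electron more than S's larger 3p does.
Approximate values (kJ/mol): O 141, S 200, Sb 103, Cs 46.
So from highest to lowest: S > O > Sb > Cs.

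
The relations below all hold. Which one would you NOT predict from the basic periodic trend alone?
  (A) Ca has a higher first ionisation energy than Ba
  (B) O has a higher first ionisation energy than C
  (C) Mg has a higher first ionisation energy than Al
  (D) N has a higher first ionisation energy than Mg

The general trend: first ionisation energy increases across a period and decreases down a group.
(A) Ca (period 4, group 2) vs Ba (period 6, group 2): the stated order agrees with the simple trend.
(B) O (period 2, group 16) vs C (period 2, group 14): the stated order agrees with the simple trend.
(C) Mg (period 3, group 2) vs Al (period 3, group 13): the stated order contradicts the simple trend.
(D) N (period 2, group 15) vs Mg (period 3, group 2): the stated order agrees with the simple trend.
The exception is (C): Al's single 3p electron is easier to remove than one from Mg's filled 3s².

(C)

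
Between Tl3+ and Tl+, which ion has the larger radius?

Both ions have Z = 81 protons, but Tl3+ has lost more electrons, so its remaining electrons feel a larger effective nuclear charge per electron and are pulled in more tightly.
Higher positive charge → smaller ion, so Tl+ > Tl3+.

Tl+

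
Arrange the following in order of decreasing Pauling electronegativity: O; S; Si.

O is in period 2, group 16; Si is in period 3, group 14; S is in period 3, group 16.
EN rises left→right (higher Z_eff, smaller atoms) and falls top→bottom (larger, more shielded atoms).
Neither a single period nor a single group — weigh both effects.
S > Si: both are in period 3; the period trend gives S the larger value.
O > S: O sits above S in group 16, so the down-group effect alone puts O higher.
For reference (Pauling): O 3.44, Si 1.90, S 2.58.
So from highest to lowest: O > S > Si.

O > S > Si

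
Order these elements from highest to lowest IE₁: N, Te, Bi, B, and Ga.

N > Te > B > Bi > Ga

Across a period the outer electron is held more tightly (higher IE₁); down a group it sits in a higher shell, more shielded, and comes off more easily.
Neither a single period nor a single group — weigh both effects.
Bi > Ga: the two effects oppose for this pair; the across-period effect wins (703 vs 579 kJ/mol).
B > Bi: the two effects oppose for this pair; the down-group effect wins (801 vs 703 kJ/mol).
Te > B: the two effects oppose for this pair; the across-period effect wins (869 vs 801 kJ/mol).
N > Te: period and group pull opposite ways; the down-group shift dominates (1402 vs 869 kJ/mol).
For reference (kJ/mol): B 801, N 1402, Ga 579, Te 869, Bi 703.
So from highest to lowest: N > Te > B > Bi > Ga.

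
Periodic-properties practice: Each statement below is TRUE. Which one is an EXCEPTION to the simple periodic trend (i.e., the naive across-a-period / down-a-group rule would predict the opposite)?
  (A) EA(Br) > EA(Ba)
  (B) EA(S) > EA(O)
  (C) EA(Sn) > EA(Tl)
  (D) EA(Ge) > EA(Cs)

(B)

The general trend: electron affinity increases across a period and decreases down a group.
(A) Br (period 4, group 17) vs Ba (period 6, group 2): the stated order agrees with the simple trend.
(B) S (period 3, group 16) vs O (period 2, group 16): the stated order contradicts the simple trend.
(C) Sn (period 5, group 14) vs Tl (period 6, group 13): the stated order agrees with the simple trend.
(D) Ge (period 4, group 14) vs Cs (period 6, group 1): the stated order agrees with the simple trend.
The exception is (B): the compact 2p subshell of O repels the added electron more than S's larger 3p does.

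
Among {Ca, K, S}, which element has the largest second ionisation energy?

After 1 electron has been removed, what remains? Ca⁺ still has 1 valence electron; K⁺ is the bare [Ar] core; S⁺ still has 5 valence electrons.
Breaking into a closed-shell core is much more expensive than removing a leftover valence electron — K has the largest IE_2 here.
Valence configurations: Ca⁺ [Ar]4s¹, S⁺ [Ne]3s²3p³.
Approximate IE_2 values (kJ/mol): Ca 1145, K 3052, S 2252.
Putting it together, IE_2: Ca < S < K.

K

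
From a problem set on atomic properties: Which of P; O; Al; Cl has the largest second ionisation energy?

O

The second ionization energy removes an electron from the +1 ion. For each element: P⁺ still has 4 valence electrons; O⁺ still has 5 valence electrons; Al⁺ still has 2 valence electrons; Cl⁺ still has 6 valence electrons.
All are still removing valence electrons, so compare the +1 ions as you would atoms: IE_2 generally rises across a period (higher Z_eff) and falls down a group (larger shell), subject to the usual subshell exceptions.
Valence configurations: P⁺ [Ne]3s²3p², O⁺ [He]2s²2p³, Al⁺ [Ne]3s², Cl⁺ [Ne]3s²3p⁴.
The numbers (kJ/mol): P 1907, O 3388, Al 1817, Cl 2298.
Overall IE_2 order: Al < P < Cl < O.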